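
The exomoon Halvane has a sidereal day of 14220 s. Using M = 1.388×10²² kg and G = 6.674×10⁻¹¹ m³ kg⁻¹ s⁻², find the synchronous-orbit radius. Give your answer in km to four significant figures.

r_sync ≈ 1680 km

μ = GM = 6.674×10⁻¹¹ × 1.388×10²² = 9.264×10¹¹ m³/s².
A synchronous orbit has period T, so by Kepler's third law a = (μT²/4π²)^(1/3).
μT²/4π² = 9.264×10¹¹ × (1.422×10⁴)² / 39.48 = 4.745×10¹⁸ m³.
a = 1.680×10⁶ m = 1680.4 km.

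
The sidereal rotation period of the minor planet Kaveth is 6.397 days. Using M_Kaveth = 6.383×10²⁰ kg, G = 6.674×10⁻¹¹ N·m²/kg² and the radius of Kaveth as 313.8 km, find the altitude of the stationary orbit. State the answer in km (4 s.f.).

μ = GM = 6.674×10⁻¹¹ × 6.383×10²⁰ = 4.260×10¹⁰ m³/s².
T = 6.397 days = 5.527×10⁵ s.
A synchronous orbit has period T, so by Kepler's third law a = (μT²/4π²)^(1/3).
μT²/4π² = 4.260×10¹⁰ × (5.527×10⁵)² / 39.48 = 3.296×10²⁰ m³.
a = 6.908×10⁶ m = 6907.9 km.
Altitude h = a − R = 6907.9 − 313.8 = 6594.1 km.

h_sync ≈ 6594 km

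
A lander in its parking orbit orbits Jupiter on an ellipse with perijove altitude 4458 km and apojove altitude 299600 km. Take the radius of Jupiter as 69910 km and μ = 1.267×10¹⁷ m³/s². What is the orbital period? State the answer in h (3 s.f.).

r_p = 69910 + 4458 = 74368 km = 7.4368×10⁷ m.
r_a = 69910 + 299600 = 369510 km = 3.6951×10⁸ m.
Semi-major axis a = (r_p + r_a)/2 = (74368 + 3.6951×10⁵)/2 = 2.2194×10⁵ km = 2.219×10⁸ m.
By Kepler's third law T = 2π√(a³/μ) = 2π × 9.289×10³ = 5.836×10⁴ s.
= 16.21 h.

T ≈ 16.2 h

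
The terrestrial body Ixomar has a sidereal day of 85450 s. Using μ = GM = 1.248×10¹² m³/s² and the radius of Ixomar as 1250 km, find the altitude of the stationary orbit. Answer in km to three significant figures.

h_sync ≈ 4880 km

A synchronous orbit has period T, so by Kepler's third law a = (μT²/4π²)^(1/3).
μT²/4π² = 1.248×10¹² × (8.545×10⁴)² / 39.48 = 2.308×10²⁰ m³.
a = 6.134×10⁶ m = 6134.2 km.
Altitude h = a − R = 6134.2 − 1250 = 4884.2 km.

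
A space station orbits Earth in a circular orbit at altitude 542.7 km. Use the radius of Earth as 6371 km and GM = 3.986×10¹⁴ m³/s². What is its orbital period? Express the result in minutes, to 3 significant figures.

r = 6371 + 542.7 = 6913.7 km = 6.9137×10⁶ m.
Kepler's third law: T = 2π√(r³/μ) = 2π√((6.914×10⁶)³ / 3.986×10¹⁴).
r³/μ = 8.291×10⁵ s², so T = 2π × 9.105×10² = 5.721×10³ s.
Converting: 5.721×10³ s ÷ 60.00 = 95.35 minutes.

T ≈ 95.4 minutes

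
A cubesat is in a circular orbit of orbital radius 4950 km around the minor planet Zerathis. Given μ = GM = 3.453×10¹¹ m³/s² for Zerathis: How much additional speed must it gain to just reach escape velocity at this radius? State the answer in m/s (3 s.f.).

r = 4950 km = 4.950×10⁶ m.
Circular speed v_c = √(μ/r) = 264.1 m/s.
Escape speed v_esc = √(2μ/r) = √2 × v_c = 373.5 m/s.
Δv = v_esc − v_c = 109.4 m/s.

Δv ≈ 109 m/s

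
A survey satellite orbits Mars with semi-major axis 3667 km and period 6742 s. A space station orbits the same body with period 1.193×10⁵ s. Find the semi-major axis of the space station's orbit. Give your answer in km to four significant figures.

Kepler's third law: a³ ∝ T², so a₂ = a₁ (T₂/T₁)^(2/3).
T₂/T₁ = 17.70, (T₂/T₁)^(2/3) = 6.790.
a₂ = 3667 × 6.790 = 24900 km.

a₂ ≈ 24900 km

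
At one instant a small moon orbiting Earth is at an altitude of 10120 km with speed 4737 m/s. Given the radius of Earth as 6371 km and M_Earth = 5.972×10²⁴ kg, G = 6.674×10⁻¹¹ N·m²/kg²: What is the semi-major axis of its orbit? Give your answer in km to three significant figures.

a ≈ 15400 km

μ = GM = 6.674×10⁻¹¹ × 5.972×10²⁴ = 3.986×10¹⁴ m³/s².
r = 6371 + 10120 = 16491 km = 1.649×10⁷ m.
Vis-viva rearranged: 1/a = 2/r − v²/μ = 1.213×10⁻⁷ − 5.630×10⁻⁸ = 6.498×10⁻⁸ m⁻¹.
a = 1.539×10⁷ m = 15390 km.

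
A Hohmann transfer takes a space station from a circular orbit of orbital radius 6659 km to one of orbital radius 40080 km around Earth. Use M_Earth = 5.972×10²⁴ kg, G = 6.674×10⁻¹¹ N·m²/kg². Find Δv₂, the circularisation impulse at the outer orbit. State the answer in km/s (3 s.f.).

μ = GM = 6.674×10⁻¹¹ × 5.972×10²⁴ = 3.986×10¹⁴ m³/s².
r₁ = 6659 km = 6.659×10⁶ m.
r₂ = 40080 km = 4.008×10⁷ m.
Transfer ellipse a_t = (r₁ + r₂)/2 = 2.337×10⁷ m.
At r₁: circular v_c1 = √(μ/r₁) = 7737 m/s; transfer-perigee v_p = √[μ(2/r₁ − 1/a_t)] = 10130 m/s.
At r₂: circular v_c2 = √(μ/r₂) = 3153 m/s; transfer-apogee v_a = √[μ(2/r₂ − 1/a_t)] = 1683 m/s.
Δv₂ = v_c2 − v_a = 1470 m/s.
= 1.470 km/s.

Δv ≈ 1.47 km/s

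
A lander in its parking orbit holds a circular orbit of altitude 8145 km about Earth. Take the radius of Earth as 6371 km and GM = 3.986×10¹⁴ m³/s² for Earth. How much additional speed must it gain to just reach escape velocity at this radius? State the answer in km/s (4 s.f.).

r = 6371 + 8145 = 14516 km = 1.4516×10⁷ m.
Circular speed v_c = √(μ/r) = 5240 m/s.
Escape speed v_esc = √(2μ/r) = √2 × v_c = 7411 m/s.
Δv = v_esc − v_c = 2171 m/s = 2.171 km/s.

Δv ≈ 2.171 km/s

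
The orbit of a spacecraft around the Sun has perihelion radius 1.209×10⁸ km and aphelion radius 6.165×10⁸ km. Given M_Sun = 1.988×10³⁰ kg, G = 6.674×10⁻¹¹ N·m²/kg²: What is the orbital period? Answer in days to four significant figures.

μ = GM = 6.674×10⁻¹¹ × 1.988×10³⁰ = 1.327×10²⁰ m³/s².
Semi-major axis a = (r_p + r_a)/2 = (1.2090×10⁸ + 6.1650×10⁸)/2 = 3.6870×10⁸ km = 3.687×10¹¹ m.
By Kepler's third law T = 2π√(a³/μ) = 2π × 1.944×10⁷ = 1.221×10⁸ s.
= 1413 days.

T ≈ 1413 days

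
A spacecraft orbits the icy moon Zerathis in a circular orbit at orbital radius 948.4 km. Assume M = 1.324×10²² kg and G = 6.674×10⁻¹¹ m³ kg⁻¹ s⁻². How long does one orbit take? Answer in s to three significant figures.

T ≈ 6170 s

μ = GM = 6.674×10⁻¹¹ × 1.324×10²² = 8.836×10¹¹ m³/s².
r = 948.4 km = 9.484×10⁵ m.
Kepler's third law: T = 2π√(r³/μ) = 2π√((9.484×10⁵)³ / 8.836×10¹¹).
r³/μ = 9.654×10⁵ s², so T = 2π × 9.825×10² = 6.173×10³ s.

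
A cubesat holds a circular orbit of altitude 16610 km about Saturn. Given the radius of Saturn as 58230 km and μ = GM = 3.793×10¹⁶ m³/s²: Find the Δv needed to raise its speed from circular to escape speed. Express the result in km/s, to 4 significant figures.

r = 58230 + 16610 = 74840 km = 7.4840×10⁷ m.
Circular speed v_c = √(μ/r) = 22510 m/s.
Escape speed v_esc = √(2μ/r) = √2 × v_c = 31840 m/s.
Δv = v_esc − v_c = 9325 m/s = 9.325 km/s.

Δv ≈ 9.325 km/s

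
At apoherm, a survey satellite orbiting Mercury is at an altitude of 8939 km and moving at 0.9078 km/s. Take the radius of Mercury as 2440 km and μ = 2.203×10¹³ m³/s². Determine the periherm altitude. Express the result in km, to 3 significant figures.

r_a = 2440 + 8939 = 11379 km = 1.138×10⁷ m.
Specific energy ε = v²/2 − μ/r = -1.524×10⁶ J/kg, so a = −μ/(2ε) = 7.228×10⁶ m.
The apsides satisfy r_p + r_a = 2a, so the periherm radius is 2a − r_a = 3.077×10⁶ m = 3076.6 km.
Periherm altitude = 3076.6 − 2440 = 636.65 km.

periherm altitude ≈ 637 km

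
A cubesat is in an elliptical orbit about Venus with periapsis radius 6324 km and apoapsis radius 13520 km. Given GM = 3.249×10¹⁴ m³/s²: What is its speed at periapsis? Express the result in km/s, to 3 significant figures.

v ≈ 8.37 km/s

Semi-major axis a = (r_p + r_a)/2 = 9922.0 km = 9.922×10⁶ m.
Vis-viva: v² = μ(2/r − 1/a) = 3.249×10¹⁴ × (3.163×10⁻⁷ − 1.008×10⁻⁷) = 7.001×10⁷ m²/s².
v = 8367 m/s = 8.367 km/s.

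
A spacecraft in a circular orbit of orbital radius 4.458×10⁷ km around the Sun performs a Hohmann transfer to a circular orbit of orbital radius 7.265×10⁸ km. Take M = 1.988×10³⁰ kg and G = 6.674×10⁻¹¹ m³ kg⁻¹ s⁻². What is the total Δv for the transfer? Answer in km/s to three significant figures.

μ = GM = 6.674×10⁻¹¹ × 1.988×10³⁰ = 1.327×10²⁰ m³/s².
r₁ = 4.458×10⁷ km = 4.458×10¹⁰ m.
r₂ = 7.265×10⁸ km = 7.265×10¹¹ m.
Transfer ellipse a_t = (r₁ + r₂)/2 = 3.855×10¹¹ m.
At r₁: circular v_c1 = √(μ/r₁) = 54550 m/s; transfer-perihelion v_p = √[μ(2/r₁ − 1/a_t)] = 74890 m/s.
Δv₁ = v_p − v_c1 = 20330 m/s.
At r₂: circular v_c2 = √(μ/r₂) = 13510 m/s; transfer-aphelion v_a = √[μ(2/r₂ − 1/a_t)] = 4595 m/s.
Δv₂ = v_c2 − v_a = 8919 m/s.
Total Δv = Δv₁ + Δv₂ = 29250 m/s = 29.25 km/s.

Δv_total ≈ 29.3 km/s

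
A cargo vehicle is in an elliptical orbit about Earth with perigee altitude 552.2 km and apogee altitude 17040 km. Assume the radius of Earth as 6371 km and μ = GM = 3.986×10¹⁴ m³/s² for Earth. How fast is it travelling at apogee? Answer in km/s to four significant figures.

v ≈ 2.788 km/s

r_p = 6371 + 552.2 = 6923.2 km = 6.9232×10⁶ m.
r_a = 6371 + 17040 = 23411 km = 2.3411×10⁷ m.
Semi-major axis a = (r_p + r_a)/2 = 15167 km = 1.517×10⁷ m.
Vis-viva: v² = μ(2/r − 1/a) = 3.986×10¹⁴ × (8.543×10⁻⁸ − 6.593×10⁻⁸) = 7.772×10⁶ m²/s².
v = 2788 m/s = 2.788 km/s.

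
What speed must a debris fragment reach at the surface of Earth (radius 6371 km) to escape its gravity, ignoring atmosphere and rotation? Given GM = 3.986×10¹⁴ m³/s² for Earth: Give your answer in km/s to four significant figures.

r = R = 6.371×10⁶ m.
Escape speed v_esc = √(2μ/r) = √(2 × 3.986×10¹⁴ / 6.371×10⁶) = √(1.251×10⁸) = 11190 m/s.
= 11.19 km/s.

v_esc ≈ 11.19 km/s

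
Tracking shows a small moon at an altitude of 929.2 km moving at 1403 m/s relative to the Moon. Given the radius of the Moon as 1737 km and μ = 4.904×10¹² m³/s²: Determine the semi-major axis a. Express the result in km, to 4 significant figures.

a ≈ 2867 km

r = 1737 + 929.2 = 2666.2 km = 2.666×10⁶ m.
Vis-viva rearranged: 1/a = 2/r − v²/μ = 7.501×10⁻⁷ − 4.014×10⁻⁷ = 3.487×10⁻⁷ m⁻¹.
a = 2.867×10⁶ m = 2867.4 km.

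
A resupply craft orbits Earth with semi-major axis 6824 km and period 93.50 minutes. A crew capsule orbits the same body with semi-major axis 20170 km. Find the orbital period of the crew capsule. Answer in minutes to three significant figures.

T₂ ≈ 475 minutes

Kepler's third law: T² ∝ a³, so T₂ = T₁ (a₂/a₁)^(3/2).
a₂/a₁ = 2.956, (a₂/a₁)^(3/2) = 5.082.
T₂ = 93.50 × 5.082 = 475.1 minutes.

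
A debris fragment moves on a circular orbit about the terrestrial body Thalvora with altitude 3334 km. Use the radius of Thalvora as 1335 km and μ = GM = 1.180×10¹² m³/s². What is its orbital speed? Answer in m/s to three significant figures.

v ≈ 503 m/s

r = 1335 + 3334 = 4669.0 km = 4.6690×10⁶ m.
For a circular orbit v = √(μ/r) = √(1.180×10¹² / 4.669×10⁶) = √(2.527×10⁵) = 502.7 m/s.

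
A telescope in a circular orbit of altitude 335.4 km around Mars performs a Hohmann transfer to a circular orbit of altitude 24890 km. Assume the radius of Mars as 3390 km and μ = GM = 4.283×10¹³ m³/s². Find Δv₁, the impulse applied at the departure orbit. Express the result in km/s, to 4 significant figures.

Δv ≈ 1.117 km/s

r₁ = 3390 + 335.4 = 3725.4 km = 3.7254×10⁶ m.
r₂ = 3390 + 24890 = 28280 km = 2.8280×10⁷ m.
Transfer ellipse a_t = (r₁ + r₂)/2 = 1.600×10⁷ m.
At r₁: circular v_c1 = √(μ/r₁) = 3391 m/s; transfer-periapsis v_p = √[μ(2/r₁ − 1/a_t)] = 4507 m/s.
Δv₁ = v_p − v_c1 = 1117 m/s.
= 1.117 km/s.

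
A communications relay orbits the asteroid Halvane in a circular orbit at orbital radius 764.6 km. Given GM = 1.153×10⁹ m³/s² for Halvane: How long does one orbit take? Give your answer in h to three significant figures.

r = 764.6 km = 7.646×10⁵ m.
Kepler's third law: T = 2π√(r³/μ) = 2π√((7.646×10⁵)³ / 1.153×10⁹).
r³/μ = 3.877×10⁸ s², so T = 2π × 1.969×10⁴ = 1.237×10⁵ s.
Converting: 1.237×10⁵ s ÷ 3600 = 34.36 h.

T ≈ 34.4 h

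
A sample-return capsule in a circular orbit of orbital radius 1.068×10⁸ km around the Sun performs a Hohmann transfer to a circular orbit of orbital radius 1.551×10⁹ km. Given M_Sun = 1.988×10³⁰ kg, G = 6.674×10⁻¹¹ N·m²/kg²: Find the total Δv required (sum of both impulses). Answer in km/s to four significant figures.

μ = GM = 6.674×10⁻¹¹ × 1.988×10³⁰ = 1.327×10²⁰ m³/s².
r₁ = 1.068×10⁸ km = 1.068×10¹¹ m.
r₂ = 1.551×10⁹ km = 1.551×10¹² m.
Transfer ellipse a_t = (r₁ + r₂)/2 = 8.289×10¹¹ m.
At r₁: circular v_c1 = √(μ/r₁) = 35250 m/s; transfer-perihelion v_p = √[μ(2/r₁ − 1/a_t)] = 48210 m/s.
Δv₁ = v_p − v_c1 = 12970 m/s.
At r₂: circular v_c2 = √(μ/r₂) = 9249 m/s; transfer-aphelion v_a = √[μ(2/r₂ − 1/a_t)] = 3320 m/s.
Δv₂ = v_c2 − v_a = 5929 m/s.
Total Δv = Δv₁ + Δv₂ = 18900 m/s = 18.90 km/s.

Δv_total ≈ 18.90 km/s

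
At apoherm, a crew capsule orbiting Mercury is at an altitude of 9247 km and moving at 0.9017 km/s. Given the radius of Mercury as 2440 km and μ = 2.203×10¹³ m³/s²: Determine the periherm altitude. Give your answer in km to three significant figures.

r_a = 2440 + 9247 = 11687 km = 1.169×10⁷ m.
Specific energy ε = v²/2 − μ/r = -1.478×10⁶ J/kg, so a = −μ/(2ε) = 7.450×10⁶ m.
The apsides satisfy r_p + r_a = 2a, so the periherm radius is 2a − r_a = 3.214×10⁶ m = 3213.5 km.
Periherm altitude = 3213.5 − 2440 = 773.55 km.

periherm altitude ≈ 774 km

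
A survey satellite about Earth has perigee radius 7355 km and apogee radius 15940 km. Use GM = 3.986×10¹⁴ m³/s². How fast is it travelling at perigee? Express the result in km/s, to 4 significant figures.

v ≈ 8.612 km/s

Semi-major axis a = (r_p + r_a)/2 = 11648 km = 1.165×10⁷ m.
Vis-viva: v² = μ(2/r − 1/a) = 3.986×10¹⁴ × (2.719×10⁻⁷ − 8.586×10⁻⁸) = 7.417×10⁷ m²/s².
v = 8612 m/s = 8.612 km/s.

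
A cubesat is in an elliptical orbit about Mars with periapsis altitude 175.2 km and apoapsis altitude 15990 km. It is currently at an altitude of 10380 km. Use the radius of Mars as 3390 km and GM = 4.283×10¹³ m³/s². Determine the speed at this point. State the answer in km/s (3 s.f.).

v ≈ 1.58 km/s

r_p = 3390 + 175.2 = 3565.2 km = 3.5652×10⁶ m.
r_a = 3390 + 15990 = 19380 km = 1.9380×10⁷ m.
r = 3390 + 10380 = 13770 km = 1.377×10⁷ m.
Semi-major axis a = (r_p + r_a)/2 = 11473 km = 1.147×10⁷ m.
Vis-viva: v² = μ(2/r − 1/a) = 4.283×10¹³ × (1.452×10⁻⁷ − 8.716×10⁻⁸) = 2.488×10⁶ m²/s².
v = 1577 m/s = 1.577 km/s.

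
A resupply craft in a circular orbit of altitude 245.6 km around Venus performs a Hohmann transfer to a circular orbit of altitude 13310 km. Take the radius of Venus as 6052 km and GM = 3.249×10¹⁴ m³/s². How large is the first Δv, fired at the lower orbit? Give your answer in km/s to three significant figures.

Δv ≈ 1.64 km/s

r₁ = 6052 + 245.6 = 6297.6 km = 6.2976×10⁶ m.
r₂ = 6052 + 13310 = 19362 km = 1.9362×10⁷ m.
Transfer ellipse a_t = (r₁ + r₂)/2 = 1.283×10⁷ m.
At r₁: circular v_c1 = √(μ/r₁) = 7183 m/s; transfer-periapsis v_p = √[μ(2/r₁ − 1/a_t)] = 8824 m/s.
Δv₁ = v_p − v_c1 = 1641 m/s.
= 1.641 km/s.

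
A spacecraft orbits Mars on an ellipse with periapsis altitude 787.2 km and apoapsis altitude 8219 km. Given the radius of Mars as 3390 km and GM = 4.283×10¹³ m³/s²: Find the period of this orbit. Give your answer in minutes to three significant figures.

T ≈ 355 minutes

r_p = 3390 + 787.2 = 4177.2 km = 4.1772×10⁶ m.
r_a = 3390 + 8219 = 11609 km = 1.1609×10⁷ m.
Semi-major axis a = (r_p + r_a)/2 = (4177.2 + 11609)/2 = 7893.1 km = 7.893×10⁶ m.
By Kepler's third law T = 2π√(a³/μ) = 2π × 3.388×10³ = 2.129×10⁴ s.
= 354.8 minutes.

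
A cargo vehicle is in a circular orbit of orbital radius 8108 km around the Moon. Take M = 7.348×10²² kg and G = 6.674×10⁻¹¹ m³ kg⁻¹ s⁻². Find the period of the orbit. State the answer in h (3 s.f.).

μ = GM = 6.674×10⁻¹¹ × 7.348×10²² = 4.904×10¹² m³/s².
r = 8108 km = 8.108×10⁶ m.
Kepler's third law: T = 2π√(r³/μ) = 2π√((8.108×10⁶)³ / 4.904×10¹²).
r³/μ = 1.087×10⁸ s², so T = 2π × 1.043×10⁴ = 6.550×10⁴ s.
Converting: 6.550×10⁴ s ÷ 3600 = 18.20 h.

T ≈ 18.2 h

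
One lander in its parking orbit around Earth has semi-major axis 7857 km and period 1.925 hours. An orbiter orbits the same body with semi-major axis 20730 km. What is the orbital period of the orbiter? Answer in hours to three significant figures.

Kepler's third law: T² ∝ a³, so T₂ = T₁ (a₂/a₁)^(3/2).
a₂/a₁ = 2.638, (a₂/a₁)^(3/2) = 4.286.
T₂ = 1.925 × 4.286 = 8.250 hours.

T₂ ≈ 8.25 hours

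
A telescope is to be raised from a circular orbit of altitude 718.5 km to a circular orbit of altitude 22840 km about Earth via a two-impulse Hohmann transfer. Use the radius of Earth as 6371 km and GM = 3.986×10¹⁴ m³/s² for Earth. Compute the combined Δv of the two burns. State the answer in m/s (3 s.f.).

r₁ = 6371 + 718.5 = 7089.5 km = 7.0895×10⁶ m.
r₂ = 6371 + 22840 = 29211 km = 2.9211×10⁷ m.
Transfer ellipse a_t = (r₁ + r₂)/2 = 1.815×10⁷ m.
At r₁: circular v_c1 = √(μ/r₁) = 7498 m/s; transfer-perigee v_p = √[μ(2/r₁ − 1/a_t)] = 9512 m/s.
Δv₁ = v_p − v_c1 = 2014 m/s.
At r₂: circular v_c2 = √(μ/r₂) = 3694 m/s; transfer-apogee v_a = √[μ(2/r₂ − 1/a_t)] = 2309 m/s.
Δv₂ = v_c2 − v_a = 1385 m/s.
Total Δv = Δv₁ + Δv₂ = 3400 m/s.

Δv_total ≈ 3400 m/s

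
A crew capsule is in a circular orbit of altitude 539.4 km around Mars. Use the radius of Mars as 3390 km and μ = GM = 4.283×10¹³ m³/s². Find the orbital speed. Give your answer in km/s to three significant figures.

r = 3390 + 539.4 = 3929.4 km = 3.9294×10⁶ m.
For a circular orbit v = √(μ/r) = √(4.283×10¹³ / 3.929×10⁶) = √(1.090×10⁷) = 3301 m/s.
That is 3.301 km/s.

v ≈ 3.30 km/s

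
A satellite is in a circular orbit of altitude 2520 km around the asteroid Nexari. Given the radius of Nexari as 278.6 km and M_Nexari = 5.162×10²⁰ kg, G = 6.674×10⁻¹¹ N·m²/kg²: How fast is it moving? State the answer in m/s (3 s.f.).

μ = GM = 6.674×10⁻¹¹ × 5.162×10²⁰ = 3.445×10¹⁰ m³/s².
r = 278.6 + 2520 = 2798.6 km = 2.7986×10⁶ m.
For a circular orbit v = √(μ/r) = √(3.445×10¹⁰ / 2.799×10⁶) = √(1.231×10⁴) = 111.0 m/s.

v ≈ 111 m/s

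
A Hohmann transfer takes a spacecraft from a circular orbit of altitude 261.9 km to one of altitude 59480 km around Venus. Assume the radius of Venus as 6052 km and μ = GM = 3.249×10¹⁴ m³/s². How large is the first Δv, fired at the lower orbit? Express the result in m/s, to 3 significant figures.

Δv ≈ 2520 m/s

r₁ = 6052 + 261.9 = 6313.9 km = 6.3139×10⁶ m.
r₂ = 6052 + 59480 = 65532 km = 6.5532×10⁷ m.
Transfer ellipse a_t = (r₁ + r₂)/2 = 3.592×10⁷ m.
At r₁: circular v_c1 = √(μ/r₁) = 7173 m/s; transfer-periapsis v_p = √[μ(2/r₁ − 1/a_t)] = 9689 m/s.
Δv₁ = v_p − v_c1 = 2515 m/s.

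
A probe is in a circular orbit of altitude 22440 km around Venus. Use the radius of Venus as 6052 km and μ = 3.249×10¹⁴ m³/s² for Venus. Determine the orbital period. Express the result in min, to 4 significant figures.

r = 6052 + 22440 = 28492 km = 2.8492×10⁷ m.
Kepler's third law: T = 2π√(r³/μ) = 2π√((2.849×10⁷)³ / 3.249×10¹⁴).
r³/μ = 7.119×10⁷ s², so T = 2π × 8.437×10³ = 5.301×10⁴ s.
Converting: 5.301×10⁴ s ÷ 60.00 = 883.6 min.

T ≈ 883.6 min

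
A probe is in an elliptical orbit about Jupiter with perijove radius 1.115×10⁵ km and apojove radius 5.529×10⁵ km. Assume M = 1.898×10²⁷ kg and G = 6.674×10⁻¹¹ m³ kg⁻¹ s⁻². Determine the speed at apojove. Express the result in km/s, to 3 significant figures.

μ = GM = 6.674×10⁻¹¹ × 1.898×10²⁷ = 1.267×10¹⁷ m³/s².
Semi-major axis a = (r_p + r_a)/2 = 3.3220×10⁵ km = 3.322×10⁸ m.
Vis-viva: v² = μ(2/r − 1/a) = 1.267×10¹⁷ × (3.617×10⁻⁹ − 3.010×10⁻⁹) = 7.690×10⁷ m²/s².
v = 8769 m/s = 8.769 km/s.

v ≈ 8.77 km/s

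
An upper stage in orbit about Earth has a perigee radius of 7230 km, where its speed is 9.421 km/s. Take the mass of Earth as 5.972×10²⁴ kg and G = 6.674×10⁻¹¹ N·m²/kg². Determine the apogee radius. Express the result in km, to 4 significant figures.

μ = GM = 6.674×10⁻¹¹ × 5.972×10²⁴ = 3.986×10¹⁴ m³/s².
r_p = 7.230×10⁶ m.
Specific energy ε = v²/2 − μ/r = -1.075×10⁷ J/kg, so a = −μ/(2ε) = 1.854×10⁷ m.
The apsides satisfy r_p + r_a = 2a, so the apogee radius is 2a − r_p = 2.985×10⁷ m = 29847 km.

apogee radius ≈ 29850 km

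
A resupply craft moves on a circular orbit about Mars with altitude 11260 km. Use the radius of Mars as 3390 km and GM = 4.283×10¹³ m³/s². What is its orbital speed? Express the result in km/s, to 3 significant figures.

r = 3390 + 11260 = 14650 km = 1.4650×10⁷ m.
For a circular orbit v = √(μ/r) = √(4.283×10¹³ / 1.465×10⁷) = √(2.924×10⁶) = 1710 m/s.
That is 1.710 km/s.

v ≈ 1.71 km/s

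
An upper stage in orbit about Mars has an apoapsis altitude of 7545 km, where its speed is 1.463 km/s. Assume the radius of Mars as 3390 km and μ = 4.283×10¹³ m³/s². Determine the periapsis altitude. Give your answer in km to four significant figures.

r_a = 3390 + 7545 = 10935 km = 1.094×10⁷ m.
Specific energy ε = v²/2 − μ/r = -2.847×10⁶ J/kg, so a = −μ/(2ε) = 7.523×10⁶ m.
The apsides satisfy r_p + r_a = 2a, so the periapsis radius is 2a − r_a = 4.111×10⁶ m = 4111.0 km.
Periapsis altitude = 4111.0 − 3390 = 721.04 km.

periapsis altitude ≈ 721.0 km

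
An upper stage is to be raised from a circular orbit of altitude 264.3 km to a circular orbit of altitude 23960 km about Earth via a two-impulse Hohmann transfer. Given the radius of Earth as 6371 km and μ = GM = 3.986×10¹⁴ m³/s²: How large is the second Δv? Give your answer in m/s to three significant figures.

r₁ = 6371 + 264.3 = 6635.3 km = 6.6353×10⁶ m.
r₂ = 6371 + 23960 = 30331 km = 3.0331×10⁷ m.
Transfer ellipse a_t = (r₁ + r₂)/2 = 1.848×10⁷ m.
At r₁: circular v_c1 = √(μ/r₁) = 7751 m/s; transfer-perigee v_p = √[μ(2/r₁ − 1/a_t)] = 9929 m/s.
At r₂: circular v_c2 = √(μ/r₂) = 3625 m/s; transfer-apogee v_a = √[μ(2/r₂ − 1/a_t)] = 2172 m/s.
Δv₂ = v_c2 − v_a = 1453 m/s.

Δv ≈ 1450 m/s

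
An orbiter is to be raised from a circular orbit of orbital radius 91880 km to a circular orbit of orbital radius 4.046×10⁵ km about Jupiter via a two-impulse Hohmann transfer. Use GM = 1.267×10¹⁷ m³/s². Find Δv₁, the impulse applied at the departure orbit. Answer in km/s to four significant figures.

r₁ = 91880 km = 9.188×10⁷ m.
r₂ = 4.046×10⁵ km = 4.046×10⁸ m.
Transfer ellipse a_t = (r₁ + r₂)/2 = 2.482×10⁸ m.
At r₁: circular v_c1 = √(μ/r₁) = 37130 m/s; transfer-perijove v_p = √[μ(2/r₁ − 1/a_t)] = 47410 m/s.
Δv₁ = v_p − v_c1 = 10270 m/s.
= 10.27 km/s.

Δv ≈ 10.27 km/s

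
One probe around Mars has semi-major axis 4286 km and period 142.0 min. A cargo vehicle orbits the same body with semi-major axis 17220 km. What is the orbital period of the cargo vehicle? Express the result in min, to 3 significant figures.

T₂ ≈ 1140 min

Kepler's third law: T² ∝ a³, so T₂ = T₁ (a₂/a₁)^(3/2).
a₂/a₁ = 4.018, (a₂/a₁)^(3/2) = 8.053.
T₂ = 142.0 × 8.053 = 1144 min.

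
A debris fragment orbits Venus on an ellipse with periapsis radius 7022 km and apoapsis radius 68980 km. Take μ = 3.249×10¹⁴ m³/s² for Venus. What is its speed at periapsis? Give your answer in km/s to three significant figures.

v ≈ 9.16 km/s

Semi-major axis a = (r_p + r_a)/2 = 38001 km = 3.800×10⁷ m.
Vis-viva: v² = μ(2/r − 1/a) = 3.249×10¹⁴ × (2.848×10⁻⁷ − 2.632×10⁻⁸) = 8.399×10⁷ m²/s².
v = 9164 m/s = 9.164 km/s.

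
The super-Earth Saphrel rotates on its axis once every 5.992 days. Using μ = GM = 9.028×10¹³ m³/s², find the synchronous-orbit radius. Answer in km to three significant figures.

r_sync ≈ 84900 km

T = 5.992 days = 5.177×10⁵ s.
A synchronous orbit has period T, so by Kepler's third law a = (μT²/4π²)^(1/3).
μT²/4π² = 9.028×10¹³ × (5.177×10⁵)² / 39.48 = 6.129×10²³ m³.
a = 8.494×10⁷ m = 84944 km.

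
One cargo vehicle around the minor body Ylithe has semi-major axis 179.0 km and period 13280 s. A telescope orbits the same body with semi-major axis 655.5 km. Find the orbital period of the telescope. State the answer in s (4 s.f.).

Kepler's third law: T² ∝ a³, so T₂ = T₁ (a₂/a₁)^(3/2).
a₂/a₁ = 3.662, (a₂/a₁)^(3/2) = 7.008.
T₂ = 13280 × 7.008 = 93060 s.

T₂ ≈ 93060 s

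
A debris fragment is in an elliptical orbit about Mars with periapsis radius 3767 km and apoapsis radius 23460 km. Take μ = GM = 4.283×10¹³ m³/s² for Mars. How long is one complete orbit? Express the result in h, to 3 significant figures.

T ≈ 13.4 h

Semi-major axis a = (r_p + r_a)/2 = (3767.0 + 23460)/2 = 13614 km = 1.361×10⁷ m.
By Kepler's third law T = 2π√(a³/μ) = 2π × 7.675×10³ = 4.822×10⁴ s.
= 13.40 h.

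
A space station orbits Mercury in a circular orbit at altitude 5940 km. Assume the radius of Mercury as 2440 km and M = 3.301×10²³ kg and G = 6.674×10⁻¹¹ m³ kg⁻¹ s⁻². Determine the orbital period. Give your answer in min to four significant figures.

μ = GM = 6.674×10⁻¹¹ × 3.301×10²³ = 2.203×10¹³ m³/s².
r = 2440 + 5940 = 8380.0 km = 8.3800×10⁶ m.
Kepler's third law: T = 2π√(r³/μ) = 2π√((8.380×10⁶)³ / 2.203×10¹³).
r³/μ = 2.671×10⁷ s², so T = 2π × 5.168×10³ = 3.247×10⁴ s.
Converting: 3.247×10⁴ s ÷ 60.00 = 541.2 min.

T ≈ 541.2 min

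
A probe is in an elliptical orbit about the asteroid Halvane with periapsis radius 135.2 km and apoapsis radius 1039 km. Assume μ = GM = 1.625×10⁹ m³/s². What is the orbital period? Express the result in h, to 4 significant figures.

T ≈ 19.48 h

Semi-major axis a = (r_p + r_a)/2 = (135.20 + 1039.0)/2 = 587.10 km = 5.871×10⁵ m.
By Kepler's third law T = 2π√(a³/μ) = 2π × 1.116×10⁴ = 7.012×10⁴ s.
= 19.48 h.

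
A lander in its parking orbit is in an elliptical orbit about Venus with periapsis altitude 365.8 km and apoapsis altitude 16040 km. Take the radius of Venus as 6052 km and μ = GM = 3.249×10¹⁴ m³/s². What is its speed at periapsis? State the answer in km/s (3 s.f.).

v ≈ 8.86 km/s

r_p = 6052 + 365.8 = 6417.8 km = 6.4178×10⁶ m.
r_a = 6052 + 16040 = 22092 km = 2.2092×10⁷ m.
Semi-major axis a = (r_p + r_a)/2 = 14255 km = 1.425×10⁷ m.
Vis-viva: v² = μ(2/r − 1/a) = 3.249×10¹⁴ × (3.116×10⁻⁷ − 7.015×10⁻⁸) = 7.846×10⁷ m²/s².
v = 8858 m/s = 8.858 km/s.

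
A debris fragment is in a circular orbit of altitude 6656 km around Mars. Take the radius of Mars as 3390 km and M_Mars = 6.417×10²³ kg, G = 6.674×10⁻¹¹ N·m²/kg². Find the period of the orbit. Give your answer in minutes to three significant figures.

T ≈ 510 minutes

μ = GM = 6.674×10⁻¹¹ × 6.417×10²³ = 4.283×10¹³ m³/s².
r = 3390 + 6656 = 10046 km = 1.0046×10⁷ m.
Kepler's third law: T = 2π√(r³/μ) = 2π√((1.005×10⁷)³ / 4.283×10¹³).
r³/μ = 2.367×10⁷ s², so T = 2π × 4.866×10³ = 3.057×10⁴ s.
Converting: 3.057×10⁴ s ÷ 60.00 = 509.5 minutes.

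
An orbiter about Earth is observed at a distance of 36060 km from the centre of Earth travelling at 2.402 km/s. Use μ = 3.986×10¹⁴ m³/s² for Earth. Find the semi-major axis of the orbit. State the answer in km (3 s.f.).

r = 3.606×10⁷ m.
Vis-viva rearranged: 1/a = 2/r − v²/μ = 5.546×10⁻⁸ − 1.447×10⁻⁸ = 4.099×10⁻⁸ m⁻¹.
a = 2.440×10⁷ m = 24397 km.

a ≈ 24400 km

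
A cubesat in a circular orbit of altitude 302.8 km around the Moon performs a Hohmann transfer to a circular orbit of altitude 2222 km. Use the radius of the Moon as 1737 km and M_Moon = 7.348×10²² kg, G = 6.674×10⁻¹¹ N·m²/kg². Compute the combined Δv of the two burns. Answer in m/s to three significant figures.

μ = GM = 6.674×10⁻¹¹ × 7.348×10²² = 4.904×10¹² m³/s².
r₁ = 1737 + 302.8 = 2039.8 km = 2.0398×10⁶ m.
r₂ = 1737 + 2222 = 3959.0 km = 3.9590×10⁶ m.
Transfer ellipse a_t = (r₁ + r₂)/2 = 2.999×10⁶ m.
At r₁: circular v_c1 = √(μ/r₁) = 1551 m/s; transfer-perilune v_p = √[μ(2/r₁ − 1/a_t)] = 1781 m/s.
Δv₁ = v_p − v_c1 = 230.8 m/s.
At r₂: circular v_c2 = √(μ/r₂) = 1113 m/s; transfer-apolune v_a = √[μ(2/r₂ − 1/a_t)] = 917.8 m/s.
Δv₂ = v_c2 − v_a = 195.1 m/s.
Total Δv = Δv₁ + Δv₂ = 426.0 m/s.

Δv_total ≈ 426 m/s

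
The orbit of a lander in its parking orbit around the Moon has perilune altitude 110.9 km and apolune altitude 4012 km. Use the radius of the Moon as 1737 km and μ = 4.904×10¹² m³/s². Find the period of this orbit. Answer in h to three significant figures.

r_p = 1737 + 110.9 = 1847.9 km = 1.8479×10⁶ m.
r_a = 1737 + 4012 = 5749.0 km = 5.7490×10⁶ m.
Semi-major axis a = (r_p + r_a)/2 = (1847.9 + 5749.0)/2 = 3798.4 km = 3.798×10⁶ m.
By Kepler's third law T = 2π√(a³/μ) = 2π × 3.343×10³ = 2.100×10⁴ s.
= 5.835 h.

T ≈ 5.83 h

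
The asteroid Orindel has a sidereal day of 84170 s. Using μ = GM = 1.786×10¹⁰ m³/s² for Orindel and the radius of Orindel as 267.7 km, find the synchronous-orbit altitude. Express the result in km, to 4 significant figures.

h_sync ≈ 1207 km

A synchronous orbit has period T, so by Kepler's third law a = (μT²/4π²)^(1/3).
μT²/4π² = 1.786×10¹⁰ × (8.417×10⁴)² / 39.48 = 3.205×10¹⁸ m³.
a = 1.474×10⁶ m = 1474.4 km.
Altitude h = a − R = 1474.4 − 267.7 = 1206.7 km.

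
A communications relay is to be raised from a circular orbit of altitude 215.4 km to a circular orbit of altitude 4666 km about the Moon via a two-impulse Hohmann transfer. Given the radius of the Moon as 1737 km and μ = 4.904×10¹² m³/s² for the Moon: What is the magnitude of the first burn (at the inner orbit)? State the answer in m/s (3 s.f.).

Δv ≈ 377 m/s

r₁ = 1737 + 215.4 = 1952.4 km = 1.9524×10⁶ m.
r₂ = 1737 + 4666 = 6403.0 km = 6.4030×10⁶ m.
Transfer ellipse a_t = (r₁ + r₂)/2 = 4.178×10⁶ m.
At r₁: circular v_c1 = √(μ/r₁) = 1585 m/s; transfer-perilune v_p = √[μ(2/r₁ − 1/a_t)] = 1962 m/s.
Δv₁ = v_p − v_c1 = 377.2 m/s.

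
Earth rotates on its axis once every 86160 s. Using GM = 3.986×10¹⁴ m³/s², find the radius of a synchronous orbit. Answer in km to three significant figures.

r_sync ≈ 42200 km

A synchronous orbit has period T, so by Kepler's third law a = (μT²/4π²)^(1/3).
μT²/4π² = 3.986×10¹⁴ × (8.616×10⁴)² / 39.48 = 7.495×10²² m³.
a = 4.216×10⁷ m = 42163 km.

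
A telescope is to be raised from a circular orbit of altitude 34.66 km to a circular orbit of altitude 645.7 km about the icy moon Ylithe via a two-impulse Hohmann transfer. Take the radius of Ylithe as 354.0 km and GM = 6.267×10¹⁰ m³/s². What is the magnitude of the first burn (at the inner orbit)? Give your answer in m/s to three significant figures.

r₁ = 354.0 + 34.66 = 388.66 km = 3.8866×10⁵ m.
r₂ = 354.0 + 645.7 = 999.70 km = 9.9970×10⁵ m.
Transfer ellipse a_t = (r₁ + r₂)/2 = 6.942×10⁵ m.
At r₁: circular v_c1 = √(μ/r₁) = 401.6 m/s; transfer-periapsis v_p = √[μ(2/r₁ − 1/a_t)] = 481.9 m/s.
Δv₁ = v_p − v_c1 = 80.33 m/s.

Δv ≈ 80.3 m/s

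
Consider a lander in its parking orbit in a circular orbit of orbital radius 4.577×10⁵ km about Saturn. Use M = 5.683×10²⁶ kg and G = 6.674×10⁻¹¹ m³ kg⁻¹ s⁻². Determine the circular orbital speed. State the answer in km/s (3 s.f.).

v ≈ 9.10 km/s

μ = GM = 6.674×10⁻¹¹ × 5.683×10²⁶ = 3.793×10¹⁶ m³/s².
r = 4.577×10⁵ km = 4.577×10⁸ m.
For a circular orbit v = √(μ/r) = √(3.793×10¹⁶ / 4.577×10⁸) = √(8.287×10⁷) = 9103 m/s.
That is 9.103 km/s.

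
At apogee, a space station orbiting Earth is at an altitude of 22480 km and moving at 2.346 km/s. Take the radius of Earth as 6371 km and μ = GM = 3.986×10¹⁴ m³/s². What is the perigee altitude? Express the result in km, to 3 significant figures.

perigee altitude ≈ 805 km

r_a = 6371 + 22480 = 28851 km = 2.885×10⁷ m.
Specific energy ε = v²/2 − μ/r = -1.106×10⁷ J/kg, so a = −μ/(2ε) = 1.801×10⁷ m.
The apsides satisfy r_p + r_a = 2a, so the perigee radius is 2a − r_a = 7.176×10⁶ m = 7175.9 km.
Perigee altitude = 7175.9 − 6371 = 804.90 km.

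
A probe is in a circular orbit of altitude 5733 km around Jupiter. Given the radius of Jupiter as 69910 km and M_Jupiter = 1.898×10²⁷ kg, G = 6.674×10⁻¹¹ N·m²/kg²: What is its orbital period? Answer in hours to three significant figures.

μ = GM = 6.674×10⁻¹¹ × 1.898×10²⁷ = 1.267×10¹⁷ m³/s².
r = 69910 + 5733 = 75643 km = 7.5643×10⁷ m.
Kepler's third law: T = 2π√(r³/μ) = 2π√((7.564×10⁷)³ / 1.267×10¹⁷).
r³/μ = 3.417×10⁶ s², so T = 2π × 1.848×10³ = 1.161×10⁴ s.
Converting: 1.161×10⁴ s ÷ 3600 = 3.226 hours.

T ≈ 3.23 hours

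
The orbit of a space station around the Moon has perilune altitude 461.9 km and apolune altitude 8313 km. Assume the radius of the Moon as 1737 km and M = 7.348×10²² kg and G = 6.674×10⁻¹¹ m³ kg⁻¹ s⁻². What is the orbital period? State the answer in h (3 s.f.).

μ = GM = 6.674×10⁻¹¹ × 7.348×10²² = 4.904×10¹² m³/s².
r_p = 1737 + 461.9 = 2198.9 km = 2.1989×10⁶ m.
r_a = 1737 + 8313 = 10050 km = 1.0050×10⁷ m.
Semi-major axis a = (r_p + r_a)/2 = (2198.9 + 10050)/2 = 6124.4 km = 6.124×10⁶ m.
By Kepler's third law T = 2π√(a³/μ) = 2π × 6.844×10³ = 4.300×10⁴ s.
= 11.95 h.

T ≈ 11.9 h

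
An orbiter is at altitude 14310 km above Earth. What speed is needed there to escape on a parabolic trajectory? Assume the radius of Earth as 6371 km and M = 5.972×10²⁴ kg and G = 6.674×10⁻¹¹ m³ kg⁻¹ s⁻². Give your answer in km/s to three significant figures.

v_esc ≈ 6.21 km/s

μ = GM = 6.674×10⁻¹¹ × 5.972×10²⁴ = 3.986×10¹⁴ m³/s².
r = 6371 + 14310 = 20681 km = 2.0681×10⁷ m.
Escape speed v_esc = √(2μ/r) = √(2 × 3.986×10¹⁴ / 2.068×10⁷) = √(3.854×10⁷) = 6208 m/s.
= 6.208 km/s.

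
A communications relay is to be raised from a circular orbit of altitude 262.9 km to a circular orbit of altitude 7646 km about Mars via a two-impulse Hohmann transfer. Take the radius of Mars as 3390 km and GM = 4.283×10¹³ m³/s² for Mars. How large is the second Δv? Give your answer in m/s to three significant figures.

r₁ = 3390 + 262.9 = 3652.9 km = 3.6529×10⁶ m.
r₂ = 3390 + 7646 = 11036 km = 1.1036×10⁷ m.
Transfer ellipse a_t = (r₁ + r₂)/2 = 7.344×10⁶ m.
At r₁: circular v_c1 = √(μ/r₁) = 3424 m/s; transfer-periapsis v_p = √[μ(2/r₁ − 1/a_t)] = 4197 m/s.
At r₂: circular v_c2 = √(μ/r₂) = 1970 m/s; transfer-apoapsis v_a = √[μ(2/r₂ − 1/a_t)] = 1389 m/s.
Δv₂ = v_c2 − v_a = 580.7 m/s.

Δv ≈ 581 m/s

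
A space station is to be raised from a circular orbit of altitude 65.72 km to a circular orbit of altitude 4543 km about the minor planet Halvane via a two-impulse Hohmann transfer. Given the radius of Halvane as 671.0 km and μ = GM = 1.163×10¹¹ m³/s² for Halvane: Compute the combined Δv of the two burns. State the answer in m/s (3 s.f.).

Δv_total ≈ 204 m/s

r₁ = 671.0 + 65.72 = 736.72 km = 7.3672×10⁵ m.
r₂ = 671.0 + 4543 = 5214.0 km = 5.2140×10⁶ m.
Transfer ellipse a_t = (r₁ + r₂)/2 = 2.975×10⁶ m.
At r₁: circular v_c1 = √(μ/r₁) = 397.3 m/s; transfer-periapsis v_p = √[μ(2/r₁ − 1/a_t)] = 526.0 m/s.
Δv₁ = v_p − v_c1 = 128.6 m/s.
At r₂: circular v_c2 = √(μ/r₂) = 149.3 m/s; transfer-apoapsis v_a = √[μ(2/r₂ − 1/a_t)] = 74.32 m/s.
Δv₂ = v_c2 − v_a = 75.03 m/s.
Total Δv = Δv₁ + Δv₂ = 203.7 m/s.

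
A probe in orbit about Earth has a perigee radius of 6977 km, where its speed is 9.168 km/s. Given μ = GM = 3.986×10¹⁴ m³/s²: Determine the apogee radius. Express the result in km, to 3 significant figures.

apogee radius ≈ 19400 km

r_p = 6.977×10⁶ m.
Specific energy ε = v²/2 − μ/r = -1.510×10⁷ J/kg, so a = −μ/(2ε) = 1.319×10⁷ m.
The apsides satisfy r_p + r_a = 2a, so the apogee radius is 2a − r_p = 1.941×10⁷ m = 19413 km.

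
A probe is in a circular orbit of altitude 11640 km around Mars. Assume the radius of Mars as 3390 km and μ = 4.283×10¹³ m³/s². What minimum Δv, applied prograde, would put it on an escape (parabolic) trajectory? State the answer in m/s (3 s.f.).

Δv ≈ 699 m/s

r = 3390 + 11640 = 15030 km = 1.5030×10⁷ m.
Circular speed v_c = √(μ/r) = 1688 m/s.
Escape speed v_esc = √(2μ/r) = √2 × v_c = 2387 m/s.
Δv = v_esc − v_c = 699.2 m/s.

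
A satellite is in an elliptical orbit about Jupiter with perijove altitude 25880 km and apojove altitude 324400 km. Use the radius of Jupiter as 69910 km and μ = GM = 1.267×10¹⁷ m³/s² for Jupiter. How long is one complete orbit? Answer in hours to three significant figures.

T ≈ 18.8 hours

r_p = 69910 + 25880 = 95790 km = 9.5790×10⁷ m.
r_a = 69910 + 324400 = 394310 km = 3.9431×10⁸ m.
Semi-major axis a = (r_p + r_a)/2 = (95790 + 3.9431×10⁵)/2 = 2.4505×10⁵ km = 2.450×10⁸ m.
By Kepler's third law T = 2π√(a³/μ) = 2π × 1.078×10⁴ = 6.771×10⁴ s.
= 18.81 hours.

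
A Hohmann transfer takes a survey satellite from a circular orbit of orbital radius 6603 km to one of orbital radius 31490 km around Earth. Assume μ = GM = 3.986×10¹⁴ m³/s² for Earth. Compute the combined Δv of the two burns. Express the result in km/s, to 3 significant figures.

r₁ = 6603 km = 6.603×10⁶ m.
r₂ = 31490 km = 3.149×10⁷ m.
Transfer ellipse a_t = (r₁ + r₂)/2 = 1.905×10⁷ m.
At r₁: circular v_c1 = √(μ/r₁) = 7770 m/s; transfer-perigee v_p = √[μ(2/r₁ − 1/a_t)] = 9990 m/s.
Δv₁ = v_p − v_c1 = 2221 m/s.
At r₂: circular v_c2 = √(μ/r₂) = 3558 m/s; transfer-apogee v_a = √[μ(2/r₂ − 1/a_t)] = 2095 m/s.
Δv₂ = v_c2 − v_a = 1463 m/s.
Total Δv = Δv₁ + Δv₂ = 3684 m/s = 3.684 km/s.

Δv_total ≈ 3.68 km/s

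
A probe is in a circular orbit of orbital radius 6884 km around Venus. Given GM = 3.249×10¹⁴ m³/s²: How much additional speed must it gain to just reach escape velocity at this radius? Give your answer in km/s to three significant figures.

r = 6884 km = 6.884×10⁶ m.
Circular speed v_c = √(μ/r) = 6870 m/s.
Escape speed v_esc = √(2μ/r) = √2 × v_c = 9716 m/s.
Δv = v_esc − v_c = 2846 m/s = 2.846 km/s.

Δv ≈ 2.85 km/s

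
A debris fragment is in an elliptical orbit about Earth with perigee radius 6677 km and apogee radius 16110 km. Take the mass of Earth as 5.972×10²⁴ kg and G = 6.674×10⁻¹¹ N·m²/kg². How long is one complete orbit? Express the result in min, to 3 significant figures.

T ≈ 202 min

μ = GM = 6.674×10⁻¹¹ × 5.972×10²⁴ = 3.986×10¹⁴ m³/s².
Semi-major axis a = (r_p + r_a)/2 = (6677.0 + 16110)/2 = 11394 km = 1.139×10⁷ m.
By Kepler's third law T = 2π√(a³/μ) = 2π × 1.926×10³ = 1.210×10⁴ s.
= 201.7 min.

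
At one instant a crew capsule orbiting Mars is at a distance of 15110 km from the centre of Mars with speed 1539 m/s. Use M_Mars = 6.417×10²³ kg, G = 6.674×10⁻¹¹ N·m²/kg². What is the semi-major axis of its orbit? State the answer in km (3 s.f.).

μ = GM = 6.674×10⁻¹¹ × 6.417×10²³ = 4.283×10¹³ m³/s².
r = 1.511×10⁷ m.
Specific orbital energy ε = v²/2 − μ/r = (1539)²/2 − 4.283×10¹³/1.511×10⁷ = -1.650×10⁶ J/kg.
Since ε = −μ/(2a), a = −μ/(2ε) = 1.298×10⁷ m = 12977 km.

a ≈ 13000 km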